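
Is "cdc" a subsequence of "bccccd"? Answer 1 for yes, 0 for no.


Check if "cdc" is a subsequence of "bccccd"
Greedy scan:
  Position 0 ('b'): no match needed
  Position 1 ('c'): matches sub[0] = 'c'
  Position 2 ('c'): no match needed
  Position 3 ('c'): no match needed
  Position 4 ('c'): no match needed
  Position 5 ('d'): matches sub[1] = 'd'
Only matched 2/3 characters => not a subsequence

0


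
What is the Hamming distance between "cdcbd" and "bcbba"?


Comparing "cdcbd" and "bcbba" position by position:
  Position 0: 'c' vs 'b' => differ
  Position 1: 'd' vs 'c' => differ
  Position 2: 'c' vs 'b' => differ
  Position 3: 'b' vs 'b' => same
  Position 4: 'd' vs 'a' => differ
Total differences (Hamming distance): 4

4


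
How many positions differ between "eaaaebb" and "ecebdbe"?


Comparing "eaaaebb" and "ecebdbe" position by position:
  Position 0: 'e' vs 'e' => same
  Position 1: 'a' vs 'c' => DIFFER
  Position 2: 'a' vs 'e' => DIFFER
  Position 3: 'a' vs 'b' => DIFFER
  Position 4: 'e' vs 'd' => DIFFER
  Position 5: 'b' vs 'b' => same
  Position 6: 'b' vs 'e' => DIFFER
Positions that differ: 5

5


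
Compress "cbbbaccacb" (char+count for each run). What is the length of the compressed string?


Input: cbbbaccacb
Runs:
  'c' x 1 => "c1"
  'b' x 3 => "b3"
  'a' x 1 => "a1"
  'c' x 2 => "c2"
  'a' x 1 => "a1"
  'c' x 1 => "c1"
  'b' x 1 => "b1"
Compressed: "c1b3a1c2a1c1b1"
Compressed length: 14

14


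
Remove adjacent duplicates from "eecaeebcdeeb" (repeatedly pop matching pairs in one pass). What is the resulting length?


Input: eecaeebcdeeb
Stack-based adjacent duplicate removal:
  Read 'e': push. Stack: e
  Read 'e': matches stack top 'e' => pop. Stack: (empty)
  Read 'c': push. Stack: c
  Read 'a': push. Stack: ca
  Read 'e': push. Stack: cae
  Read 'e': matches stack top 'e' => pop. Stack: ca
  Read 'b': push. Stack: cab
  Read 'c': push. Stack: cabc
  Read 'd': push. Stack: cabcd
  Read 'e': push. Stack: cabcde
  Read 'e': matches stack top 'e' => pop. Stack: cabcd
  Read 'b': push. Stack: cabcdb
Final stack: "cabcdb" (length 6)

6


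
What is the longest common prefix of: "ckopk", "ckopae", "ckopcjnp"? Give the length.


Words: ckopk, ckopae, ckopcjnp
  Position 0: all 'c' => match
  Position 1: all 'k' => match
  Position 2: all 'o' => match
  Position 3: all 'p' => match
  Position 4: ('k', 'a', 'c') => mismatch, stop
LCP = "ckop" (length 4)

4


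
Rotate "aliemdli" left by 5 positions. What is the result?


Input: "aliemdli", rotate left by 5
First 5 characters: "aliem"
Remaining characters: "dli"
Concatenate remaining + first: "dli" + "aliem" = "dlialiem"

dlialiem


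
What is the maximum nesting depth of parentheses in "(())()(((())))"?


Input: "(())()(((())))"
Tracking depth:
  Position 0 '(': depth becomes 1
  Position 1 '(': depth becomes 2
  Position 2 ')': depth becomes 1
  Position 3 ')': depth becomes 0
  Position 4 '(': depth becomes 1
  Position 5 ')': depth becomes 0
  Position 6 '(': depth becomes 1
  Position 7 '(': depth becomes 2
  Position 8 '(': depth becomes 3
  Position 9 '(': depth becomes 4
  Position 10 ')': depth becomes 3
  Position 11 ')': depth becomes 2
  Position 12 ')': depth becomes 1
  Position 13 ')': depth becomes 0
Maximum depth reached: 4

4


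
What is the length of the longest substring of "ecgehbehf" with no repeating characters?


Input: "ecgehbehf"
Sliding window (track last position of each char):
  Position 0 ('e'): window [0,0] length 1 -- new best
  Position 1 ('c'): window [0,1] length 2 -- new best
  Position 2 ('g'): window [0,2] length 3 -- new best
  Position 3 ('e'): repeat (last at 0), move window start to 1
  Position 3 ('e'): window [1,3] length 3
  Position 4 ('h'): window [1,4] length 4 -- new best
  Position 5 ('b'): window [1,5] length 5 -- new best
  Position 6 ('e'): repeat (last at 3), move window start to 4
  Position 6 ('e'): window [4,6] length 3
  Position 7 ('h'): repeat (last at 4), move window start to 5
  Position 7 ('h'): window [5,7] length 3
  Position 8 ('f'): window [5,8] length 4
Longest substring with no repeats: "cgehb" with length 5

5


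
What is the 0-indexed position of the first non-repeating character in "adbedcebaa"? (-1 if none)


Input: adbedcebaa
Character frequencies:
  'a': 3
  'b': 2
  'c': 1
  'd': 2
  'e': 2
Scanning left to right for freq == 1:
  Position 0 ('a'): freq=3, skip
  Position 1 ('d'): freq=2, skip
  Position 2 ('b'): freq=2, skip
  Position 3 ('e'): freq=2, skip
  Position 4 ('d'): freq=2, skip
  Position 5 ('c'): unique! => answer = 5

5


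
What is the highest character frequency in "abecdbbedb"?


Input: abecdbbedb
Character counts:
  'a': 1
  'b': 4
  'c': 1
  'd': 2
  'e': 2
Maximum frequency: 4

4


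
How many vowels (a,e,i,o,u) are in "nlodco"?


Input: nlodco
Checking each character:
  'n' at position 0: consonant
  'l' at position 1: consonant
  'o' at position 2: vowel (running total: 1)
  'd' at position 3: consonant
  'c' at position 4: consonant
  'o' at position 5: vowel (running total: 2)
Total vowels: 2

2


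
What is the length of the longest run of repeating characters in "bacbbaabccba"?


Input: "bacbbaabccba"
Scanning for longest run:
  Position 1 ('a'): new char, reset run to 1
  Position 2 ('c'): new char, reset run to 1
  Position 3 ('b'): new char, reset run to 1
  Position 4 ('b'): continues run of 'b', length=2
  Position 5 ('a'): new char, reset run to 1
  Position 6 ('a'): continues run of 'a', length=2
  Position 7 ('b'): new char, reset run to 1
  Position 8 ('c'): new char, reset run to 1
  Position 9 ('c'): continues run of 'c', length=2
  Position 10 ('b'): new char, reset run to 1
  Position 11 ('a'): new char, reset run to 1
Longest run: 'b' with length 2

2


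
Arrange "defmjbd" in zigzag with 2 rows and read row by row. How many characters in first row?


Zigzag "defmjbd" into 2 rows:
Placing characters:
  'd' => row 0
  'e' => row 1
  'f' => row 0
  'm' => row 1
  'j' => row 0
  'b' => row 1
  'd' => row 0
Rows:
  Row 0: "dfjd"
  Row 1: "emb"
First row length: 4

4


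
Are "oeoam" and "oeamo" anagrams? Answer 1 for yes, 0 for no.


Strings: "oeoam", "oeamo"
Sorted first:  aemoo
Sorted second: aemoo
Sorted forms match => anagrams

1


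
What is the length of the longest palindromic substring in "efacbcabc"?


Input: "efacbcabc"
Checking substrings for palindromes:
  [2:7] "acbca" (len 5) => palindrome
  [3:6] "cbc" (len 3) => palindrome
Longest palindromic substring: "acbca" with length 5

5


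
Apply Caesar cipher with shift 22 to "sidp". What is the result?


Caesar cipher: shift "sidp" by 22
  's' (pos 18) + 22 = pos 14 = 'o'
  'i' (pos 8) + 22 = pos 4 = 'e'
  'd' (pos 3) + 22 = pos 25 = 'z'
  'p' (pos 15) + 22 = pos 11 = 'l'
Result: oezl

oezl


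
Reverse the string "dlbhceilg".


Input: dlbhceilg
Reading characters right to left:
  Position 8: 'g'
  Position 7: 'l'
  Position 6: 'i'
  Position 5: 'e'
  Position 4: 'c'
  Position 3: 'h'
  Position 2: 'b'
  Position 1: 'l'
  Position 0: 'd'
Reversed: gliechbld

gliechbld


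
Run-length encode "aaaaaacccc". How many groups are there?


Input: aaaaaacccc
Scanning for consecutive runs:
  Group 1: 'a' x 6 (positions 0-5)
  Group 2: 'c' x 4 (positions 6-9)
Total groups: 2

2


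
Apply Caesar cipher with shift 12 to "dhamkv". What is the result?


Caesar cipher: shift "dhamkv" by 12
  'd' (pos 3) + 12 = pos 15 = 'p'
  'h' (pos 7) + 12 = pos 19 = 't'
  'a' (pos 0) + 12 = pos 12 = 'm'
  'm' (pos 12) + 12 = pos 24 = 'y'
  'k' (pos 10) + 12 = pos 22 = 'w'
  'v' (pos 21) + 12 = pos 7 = 'h'
Result: ptmywh

ptmywh


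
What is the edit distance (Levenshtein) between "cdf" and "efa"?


Computing edit distance: "cdf" -> "efa"
DP table:
           e    f    a
      0    1    2    3
  c   1    1    2    3
  d   2    2    2    3
  f   3    3    2    3
Edit distance = dp[3][3] = 3

3


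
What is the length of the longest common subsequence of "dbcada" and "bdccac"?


LCS of "dbcada" and "bdccac"
DP table:
           b    d    c    c    a    c
      0    0    0    0    0    0    0
  d   0    0    1    1    1    1    1
  b   0    1    1    1    1    1    1
  c   0    1    1    2    2    2    2
  a   0    1    1    2    2    3    3
  d   0    1    2    2    2    3    3
  a   0    1    2    2    2    3    3
LCS length = dp[6][6] = 3

3


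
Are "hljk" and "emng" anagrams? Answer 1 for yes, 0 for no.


Strings: "hljk", "emng"
Sorted first:  hjkl
Sorted second: egmn
Differ at position 0: 'h' vs 'e' => not anagrams

0


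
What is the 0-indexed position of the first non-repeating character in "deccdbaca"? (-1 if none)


Input: deccdbaca
Character frequencies:
  'a': 2
  'b': 1
  'c': 3
  'd': 2
  'e': 1
Scanning left to right for freq == 1:
  Position 0 ('d'): freq=2, skip
  Position 1 ('e'): unique! => answer = 1

1


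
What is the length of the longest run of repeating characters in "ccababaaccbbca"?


Input: "ccababaaccbbca"
Scanning for longest run:
  Position 1 ('c'): continues run of 'c', length=2
  Position 2 ('a'): new char, reset run to 1
  Position 3 ('b'): new char, reset run to 1
  Position 4 ('a'): new char, reset run to 1
  Position 5 ('b'): new char, reset run to 1
  Position 6 ('a'): new char, reset run to 1
  Position 7 ('a'): continues run of 'a', length=2
  Position 8 ('c'): new char, reset run to 1
  Position 9 ('c'): continues run of 'c', length=2
  Position 10 ('b'): new char, reset run to 1
  Position 11 ('b'): continues run of 'b', length=2
  Position 12 ('c'): new char, reset run to 1
  Position 13 ('a'): new char, reset run to 1
Longest run: 'c' with length 2

2


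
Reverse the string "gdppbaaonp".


Input: gdppbaaonp
Reading characters right to left:
  Position 9: 'p'
  Position 8: 'n'
  Position 7: 'o'
  Position 6: 'a'
  Position 5: 'a'
  Position 4: 'b'
  Position 3: 'p'
  Position 2: 'p'
  Position 1: 'd'
  Position 0: 'g'
Reversed: pnoaabppdg

pnoaabppdg


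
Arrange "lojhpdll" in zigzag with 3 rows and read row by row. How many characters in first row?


Zigzag "lojhpdll" into 3 rows:
Placing characters:
  'l' => row 0
  'o' => row 1
  'j' => row 2
  'h' => row 1
  'p' => row 0
  'd' => row 1
  'l' => row 2
  'l' => row 1
Rows:
  Row 0: "lp"
  Row 1: "ohdl"
  Row 2: "jl"
First row length: 2

2


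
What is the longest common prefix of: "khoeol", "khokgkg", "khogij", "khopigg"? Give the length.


Words: khoeol, khokgkg, khogij, khopigg
  Position 0: all 'k' => match
  Position 1: all 'h' => match
  Position 2: all 'o' => match
  Position 3: ('e', 'k', 'g', 'p') => mismatch, stop
LCP = "kho" (length 3)

3


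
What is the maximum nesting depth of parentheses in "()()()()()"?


Input: "()()()()()"
Tracking depth:
  Position 0 '(': depth becomes 1
  Position 1 ')': depth becomes 0
  Position 2 '(': depth becomes 1
  Position 3 ')': depth becomes 0
  Position 4 '(': depth becomes 1
  Position 5 ')': depth becomes 0
  Position 6 '(': depth becomes 1
  Position 7 ')': depth becomes 0
  Position 8 '(': depth becomes 1
  Position 9 ')': depth becomes 0
Maximum depth reached: 1

1


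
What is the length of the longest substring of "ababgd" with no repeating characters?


Input: "ababgd"
Sliding window (track last position of each char):
  Position 0 ('a'): window [0,0] length 1 -- new best
  Position 1 ('b'): window [0,1] length 2 -- new best
  Position 2 ('a'): repeat (last at 0), move window start to 1
  Position 2 ('a'): window [1,2] length 2
  Position 3 ('b'): repeat (last at 1), move window start to 2
  Position 3 ('b'): window [2,3] length 2
  Position 4 ('g'): window [2,4] length 3 -- new best
  Position 5 ('d'): window [2,5] length 4 -- new best
Longest substring with no repeats: "abgd" with length 4

4


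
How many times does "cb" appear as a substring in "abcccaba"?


Searching for "cb" in "abcccaba"
Scanning each position:
  Position 0: "ab" => no
  Position 1: "bc" => no
  Position 2: "cc" => no
  Position 3: "cc" => no
  Position 4: "ca" => no
  Position 5: "ab" => no
  Position 6: "ba" => no
Total occurrences: 0

0


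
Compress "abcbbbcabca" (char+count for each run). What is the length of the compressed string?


Input: abcbbbcabca
Runs:
  'a' x 1 => "a1"
  'b' x 1 => "b1"
  'c' x 1 => "c1"
  'b' x 3 => "b3"
  'c' x 1 => "c1"
  'a' x 1 => "a1"
  'b' x 1 => "b1"
  'c' x 1 => "c1"
  'a' x 1 => "a1"
Compressed: "a1b1c1b3c1a1b1c1a1"
Compressed length: 18

18


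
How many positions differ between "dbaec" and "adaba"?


Comparing "dbaec" and "adaba" position by position:
  Position 0: 'd' vs 'a' => DIFFER
  Position 1: 'b' vs 'd' => DIFFER
  Position 2: 'a' vs 'a' => same
  Position 3: 'e' vs 'b' => DIFFER
  Position 4: 'c' vs 'a' => DIFFER
Positions that differ: 4

4


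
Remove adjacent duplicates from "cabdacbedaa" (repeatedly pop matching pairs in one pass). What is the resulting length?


Input: cabdacbedaa
Stack-based adjacent duplicate removal:
  Read 'c': push. Stack: c
  Read 'a': push. Stack: ca
  Read 'b': push. Stack: cab
  Read 'd': push. Stack: cabd
  Read 'a': push. Stack: cabda
  Read 'c': push. Stack: cabdac
  Read 'b': push. Stack: cabdacb
  Read 'e': push. Stack: cabdacbe
  Read 'd': push. Stack: cabdacbed
  Read 'a': push. Stack: cabdacbeda
  Read 'a': matches stack top 'a' => pop. Stack: cabdacbed
Final stack: "cabdacbed" (length 9)

9


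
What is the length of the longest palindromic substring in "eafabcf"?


Input: "eafabcf"
Checking substrings for palindromes:
  [1:4] "afa" (len 3) => palindrome
Longest palindromic substring: "afa" with length 3

3


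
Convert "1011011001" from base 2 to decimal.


Input: "1011011001" in base 2
Positional expansion:
  Digit '1' (value 1) x 2^9 = 512
  Digit '0' (value 0) x 2^8 = 0
  Digit '1' (value 1) x 2^7 = 128
  Digit '1' (value 1) x 2^6 = 64
  Digit '0' (value 0) x 2^5 = 0
  Digit '1' (value 1) x 2^4 = 16
  Digit '1' (value 1) x 2^3 = 8
  Digit '0' (value 0) x 2^2 = 0
  Digit '0' (value 0) x 2^1 = 0
  Digit '1' (value 1) x 2^0 = 1
Sum = 729

729


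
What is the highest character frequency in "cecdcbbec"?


Input: cecdcbbec
Character counts:
  'b': 2
  'c': 4
  'd': 1
  'e': 2
Maximum frequency: 4

4


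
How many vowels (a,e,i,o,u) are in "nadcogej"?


Input: nadcogej
Checking each character:
  'n' at position 0: consonant
  'a' at position 1: vowel (running total: 1)
  'd' at position 2: consonant
  'c' at position 3: consonant
  'o' at position 4: vowel (running total: 2)
  'g' at position 5: consonant
  'e' at position 6: vowel (running total: 3)
  'j' at position 7: consonant
Total vowels: 3

3


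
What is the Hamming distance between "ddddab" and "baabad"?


Comparing "ddddab" and "baabad" position by position:
  Position 0: 'd' vs 'b' => differ
  Position 1: 'd' vs 'a' => differ
  Position 2: 'd' vs 'a' => differ
  Position 3: 'd' vs 'b' => differ
  Position 4: 'a' vs 'a' => same
  Position 5: 'b' vs 'd' => differ
Total differences (Hamming distance): 5

5


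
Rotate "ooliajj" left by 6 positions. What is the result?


Input: "ooliajj", rotate left by 6
First 6 characters: "ooliaj"
Remaining characters: "j"
Concatenate remaining + first: "j" + "ooliaj" = "jooliaj"

jooliaj


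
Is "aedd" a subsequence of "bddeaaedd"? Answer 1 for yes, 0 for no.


Check if "aedd" is a subsequence of "bddeaaedd"
Greedy scan:
  Position 0 ('b'): no match needed
  Position 1 ('d'): no match needed
  Position 2 ('d'): no match needed
  Position 3 ('e'): no match needed
  Position 4 ('a'): matches sub[0] = 'a'
  Position 5 ('a'): no match needed
  Position 6 ('e'): matches sub[1] = 'e'
  Position 7 ('d'): matches sub[2] = 'd'
  Position 8 ('d'): matches sub[3] = 'd'
All 4 characters matched => is a subsequence

1


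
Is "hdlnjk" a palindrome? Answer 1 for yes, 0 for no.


Input: hdlnjk
Reversed: kjnldh
  Compare pos 0 ('h') with pos 5 ('k'): MISMATCH
  Compare pos 1 ('d') with pos 4 ('j'): MISMATCH
  Compare pos 2 ('l') with pos 3 ('n'): MISMATCH
Result: not a palindrome

0


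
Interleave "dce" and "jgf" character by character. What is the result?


Interleaving "dce" and "jgf":
  Position 0: 'd' from first, 'j' from second => "dj"
  Position 1: 'c' from first, 'g' from second => "cg"
  Position 2: 'e' from first, 'f' from second => "ef"
Result: djcgef

djcgef


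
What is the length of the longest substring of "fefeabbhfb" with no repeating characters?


Input: "fefeabbhfb"
Sliding window (track last position of each char):
  Position 0 ('f'): window [0,0] length 1 -- new best
  Position 1 ('e'): window [0,1] length 2 -- new best
  Position 2 ('f'): repeat (last at 0), move window start to 1
  Position 2 ('f'): window [1,2] length 2
  Position 3 ('e'): repeat (last at 1), move window start to 2
  Position 3 ('e'): window [2,3] length 2
  Position 4 ('a'): window [2,4] length 3 -- new best
  Position 5 ('b'): window [2,5] length 4 -- new best
  Position 6 ('b'): repeat (last at 5), move window start to 6
  Position 6 ('b'): window [6,6] length 1
  Position 7 ('h'): window [6,7] length 2
  Position 8 ('f'): window [6,8] length 3
  Position 9 ('b'): repeat (last at 6), move window start to 7
  Position 9 ('b'): window [7,9] length 3
Longest substring with no repeats: "feab" with length 4

4


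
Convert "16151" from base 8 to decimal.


Input: "16151" in base 8
Positional expansion:
  Digit '1' (value 1) x 8^4 = 4096
  Digit '6' (value 6) x 8^3 = 3072
  Digit '1' (value 1) x 8^2 = 64
  Digit '5' (value 5) x 8^1 = 40
  Digit '1' (value 1) x 8^0 = 1
Sum = 7273

7273


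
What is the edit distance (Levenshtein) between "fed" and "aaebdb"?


Computing edit distance: "fed" -> "aaebdb"
DP table:
           a    a    e    b    d    b
      0    1    2    3    4    5    6
  f   1    1    2    3    4    5    6
  e   2    2    2    2    3    4    5
  d   3    3    3    3    3    3    4
Edit distance = dp[3][6] = 4

4


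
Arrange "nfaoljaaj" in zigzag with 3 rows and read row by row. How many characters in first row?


Zigzag "nfaoljaaj" into 3 rows:
Placing characters:
  'n' => row 0
  'f' => row 1
  'a' => row 2
  'o' => row 1
  'l' => row 0
  'j' => row 1
  'a' => row 2
  'a' => row 1
  'j' => row 0
Rows:
  Row 0: "nlj"
  Row 1: "foja"
  Row 2: "aa"
First row length: 3

3


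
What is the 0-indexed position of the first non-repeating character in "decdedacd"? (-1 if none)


Input: decdedacd
Character frequencies:
  'a': 1
  'c': 2
  'd': 4
  'e': 2
Scanning left to right for freq == 1:
  Position 0 ('d'): freq=4, skip
  Position 1 ('e'): freq=2, skip
  Position 2 ('c'): freq=2, skip
  Position 3 ('d'): freq=4, skip
  Position 4 ('e'): freq=2, skip
  Position 5 ('d'): freq=4, skip
  Position 6 ('a'): unique! => answer = 6

6


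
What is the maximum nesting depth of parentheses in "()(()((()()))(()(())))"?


Input: "()(()((()()))(()(())))"
Tracking depth:
  Position 0 '(': depth becomes 1
  Position 1 ')': depth becomes 0
  Position 2 '(': depth becomes 1
  Position 3 '(': depth becomes 2
  Position 4 ')': depth becomes 1
  Position 5 '(': depth becomes 2
  Position 6 '(': depth becomes 3
  Position 7 '(': depth becomes 4
  Position 8 ')': depth becomes 3
  Position 9 '(': depth becomes 4
  Position 10 ')': depth becomes 3
  Position 11 ')': depth becomes 2
  Position 12 ')': depth becomes 1
  Position 13 '(': depth becomes 2
  Position 14 '(': depth becomes 3
  Position 15 ')': depth becomes 2
  Position 16 '(': depth becomes 3
  Position 17 '(': depth becomes 4
  Position 18 ')': depth becomes 3
  Position 19 ')': depth becomes 2
  Position 20 ')': depth becomes 1
  Position 21 ')': depth becomes 0
Maximum depth reached: 4

4


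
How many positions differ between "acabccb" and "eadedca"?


Comparing "acabccb" and "eadedca" position by position:
  Position 0: 'a' vs 'e' => DIFFER
  Position 1: 'c' vs 'a' => DIFFER
  Position 2: 'a' vs 'd' => DIFFER
  Position 3: 'b' vs 'e' => DIFFER
  Position 4: 'c' vs 'd' => DIFFER
  Position 5: 'c' vs 'c' => same
  Position 6: 'b' vs 'a' => DIFFER
Positions that differ: 6

6


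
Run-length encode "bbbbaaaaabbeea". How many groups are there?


Input: bbbbaaaaabbeea
Scanning for consecutive runs:
  Group 1: 'b' x 4 (positions 0-3)
  Group 2: 'a' x 5 (positions 4-8)
  Group 3: 'b' x 2 (positions 9-10)
  Group 4: 'e' x 2 (positions 11-12)
  Group 5: 'a' x 1 (positions 13-13)
Total groups: 5

5


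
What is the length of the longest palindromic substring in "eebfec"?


Input: "eebfec"
Checking substrings for palindromes:
  [0:2] "ee" (len 2) => palindrome
Longest palindromic substring: "ee" with length 2

2


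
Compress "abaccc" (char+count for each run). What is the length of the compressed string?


Input: abaccc
Runs:
  'a' x 1 => "a1"
  'b' x 1 => "b1"
  'a' x 1 => "a1"
  'c' x 3 => "c3"
Compressed: "a1b1a1c3"
Compressed length: 8

8


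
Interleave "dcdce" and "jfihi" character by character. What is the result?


Interleaving "dcdce" and "jfihi":
  Position 0: 'd' from first, 'j' from second => "dj"
  Position 1: 'c' from first, 'f' from second => "cf"
  Position 2: 'd' from first, 'i' from second => "di"
  Position 3: 'c' from first, 'h' from second => "ch"
  Position 4: 'e' from first, 'i' from second => "ei"
Result: djcfdichei

djcfdichei


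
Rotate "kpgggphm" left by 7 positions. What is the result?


Input: "kpgggphm", rotate left by 7
First 7 characters: "kpgggph"
Remaining characters: "m"
Concatenate remaining + first: "m" + "kpgggph" = "mkpgggph"

mkpgggph


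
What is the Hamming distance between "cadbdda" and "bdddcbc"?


Comparing "cadbdda" and "bdddcbc" position by position:
  Position 0: 'c' vs 'b' => differ
  Position 1: 'a' vs 'd' => differ
  Position 2: 'd' vs 'd' => same
  Position 3: 'b' vs 'd' => differ
  Position 4: 'd' vs 'c' => differ
  Position 5: 'd' vs 'b' => differ
  Position 6: 'a' vs 'c' => differ
Total differences (Hamming distance): 6

6


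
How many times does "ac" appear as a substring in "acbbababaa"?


Searching for "ac" in "acbbababaa"
Scanning each position:
  Position 0: "ac" => MATCH
  Position 1: "cb" => no
  Position 2: "bb" => no
  Position 3: "ba" => no
  Position 4: "ab" => no
  Position 5: "ba" => no
  Position 6: "ab" => no
  Position 7: "ba" => no
  Position 8: "aa" => no
Total occurrences: 1

1


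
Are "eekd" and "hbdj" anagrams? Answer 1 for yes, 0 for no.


Strings: "eekd", "hbdj"
Sorted first:  deek
Sorted second: bdhj
Differ at position 0: 'd' vs 'b' => not anagrams

0


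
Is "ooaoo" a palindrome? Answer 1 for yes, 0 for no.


Input: ooaoo
Reversed: ooaoo
  Compare pos 0 ('o') with pos 4 ('o'): match
  Compare pos 1 ('o') with pos 3 ('o'): match
Result: palindrome

1


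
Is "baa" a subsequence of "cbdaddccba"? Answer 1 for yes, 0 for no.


Check if "baa" is a subsequence of "cbdaddccba"
Greedy scan:
  Position 0 ('c'): no match needed
  Position 1 ('b'): matches sub[0] = 'b'
  Position 2 ('d'): no match needed
  Position 3 ('a'): matches sub[1] = 'a'
  Position 4 ('d'): no match needed
  Position 5 ('d'): no match needed
  Position 6 ('c'): no match needed
  Position 7 ('c'): no match needed
  Position 8 ('b'): no match needed
  Position 9 ('a'): matches sub[2] = 'a'
All 3 characters matched => is a subsequence

1


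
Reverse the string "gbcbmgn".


Input: gbcbmgn
Reading characters right to left:
  Position 6: 'n'
  Position 5: 'g'
  Position 4: 'm'
  Position 3: 'b'
  Position 2: 'c'
  Position 1: 'b'
  Position 0: 'g'
Reversed: ngmbcbg

ngmbcbg


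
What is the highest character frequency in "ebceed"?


Input: ebceed
Character counts:
  'b': 1
  'c': 1
  'd': 1
  'e': 3
Maximum frequency: 3

3


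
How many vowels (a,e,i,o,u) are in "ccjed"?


Input: ccjed
Checking each character:
  'c' at position 0: consonant
  'c' at position 1: consonant
  'j' at position 2: consonant
  'e' at position 3: vowel (running total: 1)
  'd' at position 4: consonant
Total vowels: 1

1


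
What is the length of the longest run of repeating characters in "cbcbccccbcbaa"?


Input: "cbcbccccbcbaa"
Scanning for longest run:
  Position 1 ('b'): new char, reset run to 1
  Position 2 ('c'): new char, reset run to 1
  Position 3 ('b'): new char, reset run to 1
  Position 4 ('c'): new char, reset run to 1
  Position 5 ('c'): continues run of 'c', length=2
  Position 6 ('c'): continues run of 'c', length=3
  Position 7 ('c'): continues run of 'c', length=4
  Position 8 ('b'): new char, reset run to 1
  Position 9 ('c'): new char, reset run to 1
  Position 10 ('b'): new char, reset run to 1
  Position 11 ('a'): new char, reset run to 1
  Position 12 ('a'): continues run of 'a', length=2
Longest run: 'c' with length 4

4


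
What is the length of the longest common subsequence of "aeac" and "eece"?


LCS of "aeac" and "eece"
DP table:
           e    e    c    e
      0    0    0    0    0
  a   0    0    0    0    0
  e   0    1    1    1    1
  a   0    1    1    1    1
  c   0    1    1    2    2
LCS length = dp[4][4] = 2

2


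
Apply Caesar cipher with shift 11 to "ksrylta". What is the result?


Caesar cipher: shift "ksrylta" by 11
  'k' (pos 10) + 11 = pos 21 = 'v'
  's' (pos 18) + 11 = pos 3 = 'd'
  'r' (pos 17) + 11 = pos 2 = 'c'
  'y' (pos 24) + 11 = pos 9 = 'j'
  'l' (pos 11) + 11 = pos 22 = 'w'
  't' (pos 19) + 11 = pos 4 = 'e'
  'a' (pos 0) + 11 = pos 11 = 'l'
Result: vdcjwel

vdcjwel


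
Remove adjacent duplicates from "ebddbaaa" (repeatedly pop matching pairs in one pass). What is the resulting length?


Input: ebddbaaa
Stack-based adjacent duplicate removal:
  Read 'e': push. Stack: e
  Read 'b': push. Stack: eb
  Read 'd': push. Stack: ebd
  Read 'd': matches stack top 'd' => pop. Stack: eb
  Read 'b': matches stack top 'b' => pop. Stack: e
  Read 'a': push. Stack: ea
  Read 'a': matches stack top 'a' => pop. Stack: e
  Read 'a': push. Stack: ea
Final stack: "ea" (length 2)

2


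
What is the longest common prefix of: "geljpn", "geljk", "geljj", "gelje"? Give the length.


Words: geljpn, geljk, geljj, gelje
  Position 0: all 'g' => match
  Position 1: all 'e' => match
  Position 2: all 'l' => match
  Position 3: all 'j' => match
  Position 4: ('p', 'k', 'j', 'e') => mismatch, stop
LCP = "gelj" (length 4)

4


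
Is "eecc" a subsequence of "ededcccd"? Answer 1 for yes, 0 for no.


Check if "eecc" is a subsequence of "ededcccd"
Greedy scan:
  Position 0 ('e'): matches sub[0] = 'e'
  Position 1 ('d'): no match needed
  Position 2 ('e'): matches sub[1] = 'e'
  Position 3 ('d'): no match needed
  Position 4 ('c'): matches sub[2] = 'c'
  Position 5 ('c'): matches sub[3] = 'c'
  Position 6 ('c'): no match needed
  Position 7 ('d'): no match needed
All 4 characters matched => is a subsequence

1


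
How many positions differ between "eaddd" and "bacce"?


Comparing "eaddd" and "bacce" position by position:
  Position 0: 'e' vs 'b' => DIFFER
  Position 1: 'a' vs 'a' => same
  Position 2: 'd' vs 'c' => DIFFER
  Position 3: 'd' vs 'c' => DIFFER
  Position 4: 'd' vs 'e' => DIFFER
Positions that differ: 4

4


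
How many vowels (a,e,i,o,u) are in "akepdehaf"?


Input: akepdehaf
Checking each character:
  'a' at position 0: vowel (running total: 1)
  'k' at position 1: consonant
  'e' at position 2: vowel (running total: 2)
  'p' at position 3: consonant
  'd' at position 4: consonant
  'e' at position 5: vowel (running total: 3)
  'h' at position 6: consonant
  'a' at position 7: vowel (running total: 4)
  'f' at position 8: consonant
Total vowels: 4

4


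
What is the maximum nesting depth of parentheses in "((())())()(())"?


Input: "((())())()(())"
Tracking depth:
  Position 0 '(': depth becomes 1
  Position 1 '(': depth becomes 2
  Position 2 '(': depth becomes 3
  Position 3 ')': depth becomes 2
  Position 4 ')': depth becomes 1
  Position 5 '(': depth becomes 2
  Position 6 ')': depth becomes 1
  Position 7 ')': depth becomes 0
  Position 8 '(': depth becomes 1
  Position 9 ')': depth becomes 0
  Position 10 '(': depth becomes 1
  Position 11 '(': depth becomes 2
  Position 12 ')': depth becomes 1
  Position 13 ')': depth becomes 0
Maximum depth reached: 3

3


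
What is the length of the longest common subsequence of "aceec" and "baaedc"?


LCS of "aceec" and "baaedc"
DP table:
           b    a    a    e    d    c
      0    0    0    0    0    0    0
  a   0    0    1    1    1    1    1
  c   0    0    1    1    1    1    2
  e   0    0    1    1    2    2    2
  e   0    0    1    1    2    2    2
  c   0    0    1    1    2    2    3
LCS length = dp[5][6] = 3

3


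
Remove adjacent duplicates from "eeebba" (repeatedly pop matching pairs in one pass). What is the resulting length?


Input: eeebba
Stack-based adjacent duplicate removal:
  Read 'e': push. Stack: e
  Read 'e': matches stack top 'e' => pop. Stack: (empty)
  Read 'e': push. Stack: e
  Read 'b': push. Stack: eb
  Read 'b': matches stack top 'b' => pop. Stack: e
  Read 'a': push. Stack: ea
Final stack: "ea" (length 2)

2


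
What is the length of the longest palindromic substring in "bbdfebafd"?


Input: "bbdfebafd"
Checking substrings for palindromes:
  [0:2] "bb" (len 2) => palindrome
Longest palindromic substring: "bb" with length 2

2


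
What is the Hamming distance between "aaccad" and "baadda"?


Comparing "aaccad" and "baadda" position by position:
  Position 0: 'a' vs 'b' => differ
  Position 1: 'a' vs 'a' => same
  Position 2: 'c' vs 'a' => differ
  Position 3: 'c' vs 'd' => differ
  Position 4: 'a' vs 'd' => differ
  Position 5: 'd' vs 'a' => differ
Total differences (Hamming distance): 5

5


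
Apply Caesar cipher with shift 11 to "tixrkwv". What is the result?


Caesar cipher: shift "tixrkwv" by 11
  't' (pos 19) + 11 = pos 4 = 'e'
  'i' (pos 8) + 11 = pos 19 = 't'
  'x' (pos 23) + 11 = pos 8 = 'i'
  'r' (pos 17) + 11 = pos 2 = 'c'
  'k' (pos 10) + 11 = pos 21 = 'v'
  'w' (pos 22) + 11 = pos 7 = 'h'
  'v' (pos 21) + 11 = pos 6 = 'g'
Result: eticvhg

eticvhg


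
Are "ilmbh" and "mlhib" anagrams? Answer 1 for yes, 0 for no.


Strings: "ilmbh", "mlhib"
Sorted first:  bhilm
Sorted second: bhilm
Sorted forms match => anagrams

1


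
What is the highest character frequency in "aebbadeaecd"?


Input: aebbadeaecd
Character counts:
  'a': 3
  'b': 2
  'c': 1
  'd': 2
  'e': 3
Maximum frequency: 3

3


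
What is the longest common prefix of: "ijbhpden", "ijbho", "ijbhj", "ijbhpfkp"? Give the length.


Words: ijbhpden, ijbho, ijbhj, ijbhpfkp
  Position 0: all 'i' => match
  Position 1: all 'j' => match
  Position 2: all 'b' => match
  Position 3: all 'h' => match
  Position 4: ('p', 'o', 'j', 'p') => mismatch, stop
LCP = "ijbh" (length 4)

4


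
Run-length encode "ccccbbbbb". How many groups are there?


Input: ccccbbbbb
Scanning for consecutive runs:
  Group 1: 'c' x 4 (positions 0-3)
  Group 2: 'b' x 5 (positions 4-8)
Total groups: 2

2


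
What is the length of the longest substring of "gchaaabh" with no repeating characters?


Input: "gchaaabh"
Sliding window (track last position of each char):
  Position 0 ('g'): window [0,0] length 1 -- new best
  Position 1 ('c'): window [0,1] length 2 -- new best
  Position 2 ('h'): window [0,2] length 3 -- new best
  Position 3 ('a'): window [0,3] length 4 -- new best
  Position 4 ('a'): repeat (last at 3), move window start to 4
  Position 4 ('a'): window [4,4] length 1
  Position 5 ('a'): repeat (last at 4), move window start to 5
  Position 5 ('a'): window [5,5] length 1
  Position 6 ('b'): window [5,6] length 2
  Position 7 ('h'): window [5,7] length 3
Longest substring with no repeats: "gcha" with length 4

4


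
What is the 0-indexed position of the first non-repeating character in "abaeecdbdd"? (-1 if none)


Input: abaeecdbdd
Character frequencies:
  'a': 2
  'b': 2
  'c': 1
  'd': 3
  'e': 2
Scanning left to right for freq == 1:
  Position 0 ('a'): freq=2, skip
  Position 1 ('b'): freq=2, skip
  Position 2 ('a'): freq=2, skip
  Position 3 ('e'): freq=2, skip
  Position 4 ('e'): freq=2, skip
  Position 5 ('c'): unique! => answer = 5

5


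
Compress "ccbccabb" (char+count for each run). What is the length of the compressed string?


Input: ccbccabb
Runs:
  'c' x 2 => "c2"
  'b' x 1 => "b1"
  'c' x 2 => "c2"
  'a' x 1 => "a1"
  'b' x 2 => "b2"
Compressed: "c2b1c2a1b2"
Compressed length: 10

10


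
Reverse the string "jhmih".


Input: jhmih
Reading characters right to left:
  Position 4: 'h'
  Position 3: 'i'
  Position 2: 'm'
  Position 1: 'h'
  Position 0: 'j'
Reversed: himhj

himhj


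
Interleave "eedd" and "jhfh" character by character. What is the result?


Interleaving "eedd" and "jhfh":
  Position 0: 'e' from first, 'j' from second => "ej"
  Position 1: 'e' from first, 'h' from second => "eh"
  Position 2: 'd' from first, 'f' from second => "df"
  Position 3: 'd' from first, 'h' from second => "dh"
Result: ejehdfdh

ejehdfdh


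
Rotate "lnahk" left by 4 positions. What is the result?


Input: "lnahk", rotate left by 4
First 4 characters: "lnah"
Remaining characters: "k"
Concatenate remaining + first: "k" + "lnah" = "klnah"

klnah


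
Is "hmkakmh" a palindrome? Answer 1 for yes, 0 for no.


Input: hmkakmh
Reversed: hmkakmh
  Compare pos 0 ('h') with pos 6 ('h'): match
  Compare pos 1 ('m') with pos 5 ('m'): match
  Compare pos 2 ('k') with pos 4 ('k'): match
Result: palindrome

1


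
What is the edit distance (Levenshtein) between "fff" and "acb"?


Computing edit distance: "fff" -> "acb"
DP table:
           a    c    b
      0    1    2    3
  f   1    1    2    3
  f   2    2    2    3
  f   3    3    3    3
Edit distance = dp[3][3] = 3

3


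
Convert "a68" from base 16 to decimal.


Input: "a68" in base 16
Positional expansion:
  Digit 'a' (value 10) x 16^2 = 2560
  Digit '6' (value 6) x 16^1 = 96
  Digit '8' (value 8) x 16^0 = 8
Sum = 2664

2664


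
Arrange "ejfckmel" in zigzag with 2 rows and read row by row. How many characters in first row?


Zigzag "ejfckmel" into 2 rows:
Placing characters:
  'e' => row 0
  'j' => row 1
  'f' => row 0
  'c' => row 1
  'k' => row 0
  'm' => row 1
  'e' => row 0
  'l' => row 1
Rows:
  Row 0: "efke"
  Row 1: "jcml"
First row length: 4

4


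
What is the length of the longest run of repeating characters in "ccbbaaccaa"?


Input: "ccbbaaccaa"
Scanning for longest run:
  Position 1 ('c'): continues run of 'c', length=2
  Position 2 ('b'): new char, reset run to 1
  Position 3 ('b'): continues run of 'b', length=2
  Position 4 ('a'): new char, reset run to 1
  Position 5 ('a'): continues run of 'a', length=2
  Position 6 ('c'): new char, reset run to 1
  Position 7 ('c'): continues run of 'c', length=2
  Position 8 ('a'): new char, reset run to 1
  Position 9 ('a'): continues run of 'a', length=2
Longest run: 'c' with length 2

2


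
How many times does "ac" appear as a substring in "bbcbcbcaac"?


Searching for "ac" in "bbcbcbcaac"
Scanning each position:
  Position 0: "bb" => no
  Position 1: "bc" => no
  Position 2: "cb" => no
  Position 3: "bc" => no
  Position 4: "cb" => no
  Position 5: "bc" => no
  Position 6: "ca" => no
  Position 7: "aa" => no
  Position 8: "ac" => MATCH
Total occurrences: 1

1


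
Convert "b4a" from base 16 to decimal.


Input: "b4a" in base 16
Positional expansion:
  Digit 'b' (value 11) x 16^2 = 2816
  Digit '4' (value 4) x 16^1 = 64
  Digit 'a' (value 10) x 16^0 = 10
Sum = 2890

2890


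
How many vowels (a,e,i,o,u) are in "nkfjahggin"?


Input: nkfjahggin
Checking each character:
  'n' at position 0: consonant
  'k' at position 1: consonant
  'f' at position 2: consonant
  'j' at position 3: consonant
  'a' at position 4: vowel (running total: 1)
  'h' at position 5: consonant
  'g' at position 6: consonant
  'g' at position 7: consonant
  'i' at position 8: vowel (running total: 2)
  'n' at position 9: consonant
Total vowels: 2

2


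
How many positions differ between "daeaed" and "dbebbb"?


Comparing "daeaed" and "dbebbb" position by position:
  Position 0: 'd' vs 'd' => same
  Position 1: 'a' vs 'b' => DIFFER
  Position 2: 'e' vs 'e' => same
  Position 3: 'a' vs 'b' => DIFFER
  Position 4: 'e' vs 'b' => DIFFER
  Position 5: 'd' vs 'b' => DIFFER
Positions that differ: 4

4


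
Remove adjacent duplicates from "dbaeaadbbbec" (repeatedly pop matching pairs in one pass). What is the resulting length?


Input: dbaeaadbbbec
Stack-based adjacent duplicate removal:
  Read 'd': push. Stack: d
  Read 'b': push. Stack: db
  Read 'a': push. Stack: dba
  Read 'e': push. Stack: dbae
  Read 'a': push. Stack: dbaea
  Read 'a': matches stack top 'a' => pop. Stack: dbae
  Read 'd': push. Stack: dbaed
  Read 'b': push. Stack: dbaedb
  Read 'b': matches stack top 'b' => pop. Stack: dbaed
  Read 'b': push. Stack: dbaedb
  Read 'e': push. Stack: dbaedbe
  Read 'c': push. Stack: dbaedbec
Final stack: "dbaedbec" (length 8)

8


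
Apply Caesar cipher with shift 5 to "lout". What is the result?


Caesar cipher: shift "lout" by 5
  'l' (pos 11) + 5 = pos 16 = 'q'
  'o' (pos 14) + 5 = pos 19 = 't'
  'u' (pos 20) + 5 = pos 25 = 'z'
  't' (pos 19) + 5 = pos 24 = 'y'
Result: qtzy

qtzy


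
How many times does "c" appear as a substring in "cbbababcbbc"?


Searching for "c" in "cbbababcbbc"
Scanning each position:
  Position 0: "c" => MATCH
  Position 1: "b" => no
  Position 2: "b" => no
  Position 3: "a" => no
  Position 4: "b" => no
  Position 5: "a" => no
  Position 6: "b" => no
  Position 7: "c" => MATCH
  Position 8: "b" => no
  Position 9: "b" => no
  Position 10: "c" => MATCH
Total occurrences: 3

3


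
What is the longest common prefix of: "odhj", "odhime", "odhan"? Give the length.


Words: odhj, odhime, odhan
  Position 0: all 'o' => match
  Position 1: all 'd' => match
  Position 2: all 'h' => match
  Position 3: ('j', 'i', 'a') => mismatch, stop
LCP = "odh" (length 3)

3


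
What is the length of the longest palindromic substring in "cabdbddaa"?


Input: "cabdbddaa"
Checking substrings for palindromes:
  [2:5] "bdb" (len 3) => palindrome
  [3:6] "dbd" (len 3) => palindrome
  [5:7] "dd" (len 2) => palindrome
  [7:9] "aa" (len 2) => palindrome
Longest palindromic substring: "bdb" with length 3

3


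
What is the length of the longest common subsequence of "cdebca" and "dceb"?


LCS of "cdebca" and "dceb"
DP table:
           d    c    e    b
      0    0    0    0    0
  c   0    0    1    1    1
  d   0    1    1    1    1
  e   0    1    1    2    2
  b   0    1    1    2    3
  c   0    1    2    2    3
  a   0    1    2    2    3
LCS length = dp[6][4] = 3

3


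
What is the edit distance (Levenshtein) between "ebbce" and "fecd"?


Computing edit distance: "ebbce" -> "fecd"
DP table:
           f    e    c    d
      0    1    2    3    4
  e   1    1    1    2    3
  b   2    2    2    2    3
  b   3    3    3    3    3
  c   4    4    4    3    4
  e   5    5    4    4    4
Edit distance = dp[5][4] = 4

4


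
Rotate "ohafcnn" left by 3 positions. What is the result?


Input: "ohafcnn", rotate left by 3
First 3 characters: "oha"
Remaining characters: "fcnn"
Concatenate remaining + first: "fcnn" + "oha" = "fcnnoha"

fcnnoha


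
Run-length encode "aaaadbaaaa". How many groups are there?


Input: aaaadbaaaa
Scanning for consecutive runs:
  Group 1: 'a' x 4 (positions 0-3)
  Group 2: 'd' x 1 (positions 4-4)
  Group 3: 'b' x 1 (positions 5-5)
  Group 4: 'a' x 4 (positions 6-9)
Total groups: 4

4


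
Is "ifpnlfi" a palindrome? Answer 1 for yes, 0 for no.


Input: ifpnlfi
Reversed: iflnpfi
  Compare pos 0 ('i') with pos 6 ('i'): match
  Compare pos 1 ('f') with pos 5 ('f'): match
  Compare pos 2 ('p') with pos 4 ('l'): MISMATCH
Result: not a palindrome

0


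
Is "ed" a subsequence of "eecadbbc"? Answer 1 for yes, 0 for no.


Check if "ed" is a subsequence of "eecadbbc"
Greedy scan:
  Position 0 ('e'): matches sub[0] = 'e'
  Position 1 ('e'): no match needed
  Position 2 ('c'): no match needed
  Position 3 ('a'): no match needed
  Position 4 ('d'): matches sub[1] = 'd'
  Position 5 ('b'): no match needed
  Position 6 ('b'): no match needed
  Position 7 ('c'): no match needed
All 2 characters matched => is a subsequence

1
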